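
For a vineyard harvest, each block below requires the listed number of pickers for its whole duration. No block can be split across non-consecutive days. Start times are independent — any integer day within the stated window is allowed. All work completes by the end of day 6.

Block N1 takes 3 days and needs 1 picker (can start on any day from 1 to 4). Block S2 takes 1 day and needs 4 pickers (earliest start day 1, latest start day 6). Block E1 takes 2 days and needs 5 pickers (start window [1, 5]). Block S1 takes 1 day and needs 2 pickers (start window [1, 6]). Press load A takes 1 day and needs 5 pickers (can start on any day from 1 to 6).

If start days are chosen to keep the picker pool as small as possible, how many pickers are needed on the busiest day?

5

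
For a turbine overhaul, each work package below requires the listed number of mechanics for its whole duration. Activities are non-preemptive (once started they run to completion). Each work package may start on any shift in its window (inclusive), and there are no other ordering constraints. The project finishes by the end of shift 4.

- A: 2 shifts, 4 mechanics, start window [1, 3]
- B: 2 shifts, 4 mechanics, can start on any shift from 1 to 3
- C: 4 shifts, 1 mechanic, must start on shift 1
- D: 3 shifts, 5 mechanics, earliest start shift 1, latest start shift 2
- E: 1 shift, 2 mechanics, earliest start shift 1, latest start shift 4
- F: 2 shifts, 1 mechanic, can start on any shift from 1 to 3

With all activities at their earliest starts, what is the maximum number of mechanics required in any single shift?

17

Early-start schedule: A@1, B@1, C@1, D@1, E@1, F@1.
Load per shift: shift 1: 17, shift 2: 15, shift 3: 6, shift 4: 1.
Peak is 17.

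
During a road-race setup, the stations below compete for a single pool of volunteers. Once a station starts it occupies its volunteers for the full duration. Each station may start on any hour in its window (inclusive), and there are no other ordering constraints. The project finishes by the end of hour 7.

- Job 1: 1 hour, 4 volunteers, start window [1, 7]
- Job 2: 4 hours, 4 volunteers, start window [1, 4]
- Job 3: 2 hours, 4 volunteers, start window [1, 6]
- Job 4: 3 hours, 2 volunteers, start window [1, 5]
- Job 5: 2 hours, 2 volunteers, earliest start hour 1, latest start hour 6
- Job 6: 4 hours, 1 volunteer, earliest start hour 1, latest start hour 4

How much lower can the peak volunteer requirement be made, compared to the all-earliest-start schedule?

Early-start peak: h1:17  h2:13  h3:7  h4:5  h5:0  h6:0  h7:0 ⇒ 17.
Leveled (Job 1@1, Job 2@2, Job 3@6, Job 4@1, Job 5@4, Job 6@1): h1:7  h2:7  h3:7  h4:7  h5:6  h6:4  h7:4 ⇒ 7.
Reduction 17 − 7 = 10.

10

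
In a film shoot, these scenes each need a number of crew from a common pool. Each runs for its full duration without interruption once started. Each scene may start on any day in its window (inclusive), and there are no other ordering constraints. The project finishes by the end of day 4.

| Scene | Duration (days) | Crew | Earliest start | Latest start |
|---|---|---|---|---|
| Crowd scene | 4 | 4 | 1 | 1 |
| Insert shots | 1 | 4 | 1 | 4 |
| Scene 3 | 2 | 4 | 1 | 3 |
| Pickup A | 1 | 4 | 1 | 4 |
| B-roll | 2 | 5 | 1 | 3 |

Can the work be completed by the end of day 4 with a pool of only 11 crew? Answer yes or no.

The minimum achievable peak is 12; 11 < 12, so no feasible schedule stays within the cap.

no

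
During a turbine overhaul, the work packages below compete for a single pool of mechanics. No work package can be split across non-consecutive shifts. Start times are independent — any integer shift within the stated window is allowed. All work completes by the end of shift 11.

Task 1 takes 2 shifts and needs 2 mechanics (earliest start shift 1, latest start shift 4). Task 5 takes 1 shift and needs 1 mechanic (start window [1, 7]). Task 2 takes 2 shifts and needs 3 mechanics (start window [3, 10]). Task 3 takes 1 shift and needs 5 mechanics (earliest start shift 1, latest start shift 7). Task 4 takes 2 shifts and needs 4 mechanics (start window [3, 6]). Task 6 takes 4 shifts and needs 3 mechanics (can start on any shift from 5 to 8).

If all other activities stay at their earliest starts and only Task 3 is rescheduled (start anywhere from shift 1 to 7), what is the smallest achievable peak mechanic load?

7

Task 3@1: s1:8  s2:2  s3:7  s4:7  s5:3  s6:3  s7:3  s8:3  s9:0  s10:0  s11:0 → peak 8
Task 3@2: s1:3  s2:7  s3:7  s4:7  s5:3  s6:3  s7:3  s8:3  s9:0  s10:0  s11:0 → peak 7
Task 3@3: s1:3  s2:2  s3:12  s4:7  s5:3  s6:3  s7:3  s8:3  s9:0  s10:0  s11:0 → peak 12
Task 3@4: s1:3  s2:2  s3:7  s4:12  s5:3  s6:3  s7:3  s8:3  s9:0  s10:0  s11:0 → peak 12
Task 3@5: s1:3  s2:2  s3:7  s4:7  s5:8  s6:3  s7:3  s8:3  s9:0  s10:0  s11:0 → peak 8
Task 3@6: s1:3  s2:2  s3:7  s4:7  s5:3  s6:8  s7:3  s8:3  s9:0  s10:0  s11:0 → peak 8
Task 3@7: s1:3  s2:2  s3:7  s4:7  s5:3  s6:3  s7:8  s8:3  s9:0  s10:0  s11:0 → peak 8
Best is Task 3@2, peak 7.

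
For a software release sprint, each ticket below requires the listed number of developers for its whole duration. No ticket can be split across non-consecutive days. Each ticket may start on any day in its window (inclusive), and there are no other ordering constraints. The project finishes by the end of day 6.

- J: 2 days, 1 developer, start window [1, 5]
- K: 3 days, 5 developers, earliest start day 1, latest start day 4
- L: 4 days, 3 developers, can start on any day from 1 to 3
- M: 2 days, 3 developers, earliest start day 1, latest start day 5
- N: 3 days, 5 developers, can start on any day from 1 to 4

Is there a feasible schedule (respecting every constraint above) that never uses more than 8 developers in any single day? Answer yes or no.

no

Total developer-days = 50; over 6 days the average is 50/6 > 8, so some day must exceed 8.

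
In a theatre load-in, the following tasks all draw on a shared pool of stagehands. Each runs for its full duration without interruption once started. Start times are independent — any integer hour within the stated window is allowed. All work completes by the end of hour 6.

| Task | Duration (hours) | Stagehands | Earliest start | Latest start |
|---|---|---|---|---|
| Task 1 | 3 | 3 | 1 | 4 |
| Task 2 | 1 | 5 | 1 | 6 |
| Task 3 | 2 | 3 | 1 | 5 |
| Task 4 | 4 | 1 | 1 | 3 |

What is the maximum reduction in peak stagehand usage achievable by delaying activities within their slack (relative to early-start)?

7

Early-start peak: h1:12  h2:7  h3:4  h4:1  h5:0  h6:0 ⇒ 12.
Leveled (Task 1@1, Task 2@6, Task 3@4, Task 4@1): h1:4  h2:4  h3:4  h4:4  h5:3  h6:5 ⇒ 5.
Reduction 12 − 5 = 7.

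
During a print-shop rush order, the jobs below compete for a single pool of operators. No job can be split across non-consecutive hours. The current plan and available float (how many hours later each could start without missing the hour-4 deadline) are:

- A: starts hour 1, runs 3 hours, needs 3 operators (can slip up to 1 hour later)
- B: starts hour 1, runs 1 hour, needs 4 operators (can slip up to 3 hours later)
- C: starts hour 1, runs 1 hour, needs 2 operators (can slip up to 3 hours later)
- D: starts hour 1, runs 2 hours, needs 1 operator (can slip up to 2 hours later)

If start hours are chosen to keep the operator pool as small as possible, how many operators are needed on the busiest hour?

5

Early-start (A@1, B@1, C@1, D@1) gives peak 10: h1:10  h2:4  h3:3  h4:0.
Shift B→4, D→2.
Schedule A@1, B@4, C@1, D@2: h1:5  h2:4  h3:4  h4:4 — peak 5.
Total operator-hours = 17 over 4 hours ⇒ peak ≥ ⌈17/4⌉ = 5, so 5 is optimal.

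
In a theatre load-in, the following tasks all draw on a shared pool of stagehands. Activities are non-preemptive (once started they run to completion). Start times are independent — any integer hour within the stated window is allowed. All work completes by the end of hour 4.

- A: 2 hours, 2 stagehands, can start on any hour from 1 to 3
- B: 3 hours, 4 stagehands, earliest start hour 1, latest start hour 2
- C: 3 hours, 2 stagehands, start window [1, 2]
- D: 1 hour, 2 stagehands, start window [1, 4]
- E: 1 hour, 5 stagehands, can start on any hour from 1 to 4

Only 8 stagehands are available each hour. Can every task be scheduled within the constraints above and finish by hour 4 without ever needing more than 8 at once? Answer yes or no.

yes

Schedule A@1, B@1, C@1, D@3, E@4: h1:8  h2:8  h3:8  h4:5 — peak 8 ≤ 8.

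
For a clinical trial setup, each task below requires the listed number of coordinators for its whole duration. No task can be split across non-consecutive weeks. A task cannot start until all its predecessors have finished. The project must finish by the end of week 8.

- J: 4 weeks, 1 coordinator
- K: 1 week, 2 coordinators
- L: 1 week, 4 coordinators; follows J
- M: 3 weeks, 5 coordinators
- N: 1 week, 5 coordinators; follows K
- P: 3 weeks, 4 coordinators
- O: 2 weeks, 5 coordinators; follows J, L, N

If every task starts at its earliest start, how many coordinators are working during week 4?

At early start, week 4 has: J.
Demand: 1 = 1.

1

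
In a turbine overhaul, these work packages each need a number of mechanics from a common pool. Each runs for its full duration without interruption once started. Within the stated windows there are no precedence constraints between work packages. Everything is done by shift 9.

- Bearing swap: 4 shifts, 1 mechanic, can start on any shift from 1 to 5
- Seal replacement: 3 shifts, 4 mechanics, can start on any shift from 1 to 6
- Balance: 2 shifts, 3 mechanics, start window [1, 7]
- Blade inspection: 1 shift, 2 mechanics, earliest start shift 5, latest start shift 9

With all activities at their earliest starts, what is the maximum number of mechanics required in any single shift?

Early-start schedule: Bearing swap@1, Seal replacement@1, Balance@1, Blade inspection@5.
Load per shift: shift 1: 8, shift 2: 8, shift 3: 5, shift 4: 1, shift 5: 2, shift 6: 0, shift 7: 0, shift 8: 0, shift 9: 0.
Peak is 8.

8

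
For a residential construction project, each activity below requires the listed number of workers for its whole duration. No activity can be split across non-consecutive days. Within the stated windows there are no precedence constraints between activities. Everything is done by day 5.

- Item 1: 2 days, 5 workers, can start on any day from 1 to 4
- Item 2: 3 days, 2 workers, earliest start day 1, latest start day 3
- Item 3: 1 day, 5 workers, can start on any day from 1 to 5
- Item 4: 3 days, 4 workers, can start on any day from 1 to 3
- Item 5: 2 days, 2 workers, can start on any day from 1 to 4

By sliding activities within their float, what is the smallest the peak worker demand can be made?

9

Early-start (Item 1@1, Item 2@1, Item 3@1, Item 4@1, Item 5@1) gives peak 18: d1:18  d2:13  d3:6  d4:0  d5:0.
Shift Item 3→4, Item 4→3.
Schedule Item 1@1, Item 2@1, Item 3@4, Item 4@3, Item 5@1: d1:9  d2:9  d3:6  d4:9  d5:4 — peak 9.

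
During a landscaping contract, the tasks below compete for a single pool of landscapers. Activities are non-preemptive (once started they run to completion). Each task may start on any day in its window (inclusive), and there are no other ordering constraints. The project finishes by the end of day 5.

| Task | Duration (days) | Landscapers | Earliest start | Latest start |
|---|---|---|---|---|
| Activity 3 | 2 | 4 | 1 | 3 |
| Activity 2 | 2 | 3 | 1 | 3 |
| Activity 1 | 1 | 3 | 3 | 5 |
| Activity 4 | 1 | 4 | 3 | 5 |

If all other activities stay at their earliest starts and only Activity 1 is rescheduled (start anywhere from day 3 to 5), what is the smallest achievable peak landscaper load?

Activity 1@3: d1:7  d2:7  d3:7  d4:0  d5:0 → peak 7
Activity 1@4: d1:7  d2:7  d3:4  d4:3  d5:0 → peak 7
Activity 1@5: d1:7  d2:7  d3:4  d4:0  d5:3 → peak 7
Best is Activity 1@3, peak 7.

7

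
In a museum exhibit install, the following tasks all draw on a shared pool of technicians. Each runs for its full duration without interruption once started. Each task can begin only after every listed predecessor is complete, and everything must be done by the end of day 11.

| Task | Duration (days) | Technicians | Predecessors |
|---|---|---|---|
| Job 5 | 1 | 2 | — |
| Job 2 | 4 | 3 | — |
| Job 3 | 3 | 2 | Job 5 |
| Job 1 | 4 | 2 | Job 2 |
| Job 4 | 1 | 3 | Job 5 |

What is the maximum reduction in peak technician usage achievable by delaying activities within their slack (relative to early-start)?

4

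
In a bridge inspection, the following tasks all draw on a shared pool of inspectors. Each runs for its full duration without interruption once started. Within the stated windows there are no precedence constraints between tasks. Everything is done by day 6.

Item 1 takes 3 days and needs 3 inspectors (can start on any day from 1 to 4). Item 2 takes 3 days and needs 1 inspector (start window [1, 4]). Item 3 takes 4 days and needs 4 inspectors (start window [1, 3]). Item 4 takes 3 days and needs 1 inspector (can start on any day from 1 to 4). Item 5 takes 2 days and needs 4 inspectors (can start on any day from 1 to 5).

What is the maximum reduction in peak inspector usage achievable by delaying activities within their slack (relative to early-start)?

6

Early-start peak: d1:13  d2:13  d3:9  d4:4  d5:0  d6:0 ⇒ 13.
Leveled (Item 1@1, Item 2@4, Item 3@1, Item 4@4, Item 5@5): d1:7  d2:7  d3:7  d4:6  d5:6  d6:6 ⇒ 7.
Reduction 13 − 7 = 6.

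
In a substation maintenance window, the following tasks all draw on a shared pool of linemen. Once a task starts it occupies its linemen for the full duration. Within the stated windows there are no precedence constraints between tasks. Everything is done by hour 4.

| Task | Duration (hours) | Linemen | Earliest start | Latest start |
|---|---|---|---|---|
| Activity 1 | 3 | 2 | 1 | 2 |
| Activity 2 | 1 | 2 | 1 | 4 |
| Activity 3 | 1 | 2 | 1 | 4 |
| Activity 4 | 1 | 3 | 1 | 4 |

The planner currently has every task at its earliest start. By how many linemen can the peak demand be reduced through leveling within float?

5

Early-start peak: h1:9  h2:2  h3:2  h4:0 ⇒ 9.
Leveled (Activity 1@1, Activity 2@1, Activity 3@2, Activity 4@4): h1:4  h2:4  h3:2  h4:3 ⇒ 4.
Reduction 9 − 4 = 5.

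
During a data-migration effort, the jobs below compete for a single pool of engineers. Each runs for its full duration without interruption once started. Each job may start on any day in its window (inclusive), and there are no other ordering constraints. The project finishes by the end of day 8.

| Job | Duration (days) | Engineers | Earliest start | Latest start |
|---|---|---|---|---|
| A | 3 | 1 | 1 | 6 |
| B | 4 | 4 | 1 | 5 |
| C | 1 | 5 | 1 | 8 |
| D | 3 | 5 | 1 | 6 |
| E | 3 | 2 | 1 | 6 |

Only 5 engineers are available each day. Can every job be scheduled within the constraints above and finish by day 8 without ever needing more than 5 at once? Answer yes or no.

Total engineer-days = 45; over 8 days the average is 45/8 > 5, so some day must exceed 5.

no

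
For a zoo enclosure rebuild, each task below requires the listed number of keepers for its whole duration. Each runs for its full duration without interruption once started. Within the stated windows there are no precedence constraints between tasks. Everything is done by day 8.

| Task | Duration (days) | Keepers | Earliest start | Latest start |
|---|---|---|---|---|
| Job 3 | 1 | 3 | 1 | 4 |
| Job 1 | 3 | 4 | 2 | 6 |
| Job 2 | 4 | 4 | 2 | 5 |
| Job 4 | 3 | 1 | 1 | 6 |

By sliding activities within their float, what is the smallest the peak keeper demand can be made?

5

Early-start (Job 3@1, Job 1@2, Job 2@2, Job 4@1) gives peak 9: d1:4  d2:9  d3:9  d4:8  d5:4  d6:0  d7:0  d8:0.
Shift Job 2→5.
Schedule Job 3@1, Job 1@2, Job 2@5, Job 4@1: d1:4  d2:5  d3:5  d4:4  d5:4  d6:4  d7:4  d8:4 — peak 5.
Total keeper-days = 34 over 8 days ⇒ peak ≥ ⌈34/8⌉ = 5, so 5 is optimal.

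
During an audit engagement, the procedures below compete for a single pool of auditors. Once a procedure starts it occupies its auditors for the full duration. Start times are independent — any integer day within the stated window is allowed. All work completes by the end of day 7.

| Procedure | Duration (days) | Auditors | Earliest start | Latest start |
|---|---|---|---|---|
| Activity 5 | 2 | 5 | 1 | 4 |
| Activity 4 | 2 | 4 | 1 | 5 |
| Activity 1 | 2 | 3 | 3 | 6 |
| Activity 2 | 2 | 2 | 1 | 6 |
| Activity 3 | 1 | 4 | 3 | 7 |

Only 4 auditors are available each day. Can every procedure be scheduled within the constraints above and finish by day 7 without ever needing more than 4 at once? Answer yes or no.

Total auditor-days = 32; over 7 days the average is 32/7 > 4, so some day must exceed 4.

no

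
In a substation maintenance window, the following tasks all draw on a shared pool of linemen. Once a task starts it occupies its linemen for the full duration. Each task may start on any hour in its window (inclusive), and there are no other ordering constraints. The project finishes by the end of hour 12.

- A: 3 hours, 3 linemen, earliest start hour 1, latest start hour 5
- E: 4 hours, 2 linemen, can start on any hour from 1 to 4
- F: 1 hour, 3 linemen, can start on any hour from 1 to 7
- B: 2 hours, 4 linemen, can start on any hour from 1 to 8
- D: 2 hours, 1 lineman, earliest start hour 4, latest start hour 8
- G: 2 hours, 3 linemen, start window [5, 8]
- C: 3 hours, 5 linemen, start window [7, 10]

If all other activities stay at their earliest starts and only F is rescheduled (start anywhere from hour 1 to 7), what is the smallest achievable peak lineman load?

F@1: h1:12  h2:9  h3:5  h4:3  h5:4  h6:3  h7:5  h8:5  h9:5  h10:0  h11:0  h12:0 → peak 12
F@2: h1:9  h2:12  h3:5  h4:3  h5:4  h6:3  h7:5  h8:5  h9:5  h10:0  h11:0  h12:0 → peak 12
F@3: h1:9  h2:9  h3:8  h4:3  h5:4  h6:3  h7:5  h8:5  h9:5  h10:0  h11:0  h12:0 → peak 9
F@4: h1:9  h2:9  h3:5  h4:6  h5:4  h6:3  h7:5  h8:5  h9:5  h10:0  h11:0  h12:0 → peak 9
F@5: h1:9  h2:9  h3:5  h4:3  h5:7  h6:3  h7:5  h8:5  h9:5  h10:0  h11:0  h12:0 → peak 9
F@6: h1:9  h2:9  h3:5  h4:3  h5:4  h6:6  h7:5  h8:5  h9:5  h10:0  h11:0  h12:0 → peak 9
F@7: h1:9  h2:9  h3:5  h4:3  h5:4  h6:3  h7:8  h8:5  h9:5  h10:0  h11:0  h12:0 → peak 9
Best is F@3, peak 9.

9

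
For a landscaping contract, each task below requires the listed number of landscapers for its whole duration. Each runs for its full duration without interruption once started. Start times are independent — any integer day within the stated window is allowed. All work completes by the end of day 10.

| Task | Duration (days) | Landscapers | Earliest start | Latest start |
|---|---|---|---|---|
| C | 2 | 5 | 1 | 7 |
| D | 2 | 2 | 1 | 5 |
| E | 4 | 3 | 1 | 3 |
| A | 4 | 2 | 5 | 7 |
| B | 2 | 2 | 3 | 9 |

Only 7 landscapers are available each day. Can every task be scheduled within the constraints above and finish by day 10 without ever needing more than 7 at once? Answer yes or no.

Schedule C@1, D@3, E@3, A@5, B@7: d1:5  d2:5  d3:5  d4:5  d5:5  d6:5  d7:4  d8:4  d9:0  d10:0 — peak 5 ≤ 7.

yes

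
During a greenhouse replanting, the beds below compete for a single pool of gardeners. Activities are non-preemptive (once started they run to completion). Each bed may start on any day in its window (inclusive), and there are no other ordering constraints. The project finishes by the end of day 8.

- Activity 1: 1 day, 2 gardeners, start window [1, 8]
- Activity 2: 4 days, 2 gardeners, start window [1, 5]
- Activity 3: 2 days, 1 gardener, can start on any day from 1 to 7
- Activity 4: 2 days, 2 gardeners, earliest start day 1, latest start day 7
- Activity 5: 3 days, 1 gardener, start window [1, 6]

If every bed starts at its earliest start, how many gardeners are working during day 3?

At early start, day 3 has: Activity 2, Activity 5.
Demand: 2 + 1 = 3.

3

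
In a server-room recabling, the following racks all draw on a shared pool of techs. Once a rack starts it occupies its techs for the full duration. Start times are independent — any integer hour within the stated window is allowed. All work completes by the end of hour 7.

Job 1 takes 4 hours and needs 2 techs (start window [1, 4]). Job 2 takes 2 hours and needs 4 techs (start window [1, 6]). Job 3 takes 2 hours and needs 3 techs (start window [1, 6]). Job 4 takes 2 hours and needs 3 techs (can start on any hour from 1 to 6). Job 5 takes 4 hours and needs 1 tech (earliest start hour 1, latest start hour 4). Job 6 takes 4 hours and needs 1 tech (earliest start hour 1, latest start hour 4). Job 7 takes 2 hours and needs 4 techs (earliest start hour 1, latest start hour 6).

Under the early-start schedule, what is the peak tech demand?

18

Early-start schedule: Job 1@1, Job 2@1, Job 3@1, Job 4@1, Job 5@1, Job 6@1, Job 7@1.
Load per hour: hour 1: 18, hour 2: 18, hour 3: 4, hour 4: 4, hour 5: 0, hour 6: 0, hour 7: 0.
Peak is 18.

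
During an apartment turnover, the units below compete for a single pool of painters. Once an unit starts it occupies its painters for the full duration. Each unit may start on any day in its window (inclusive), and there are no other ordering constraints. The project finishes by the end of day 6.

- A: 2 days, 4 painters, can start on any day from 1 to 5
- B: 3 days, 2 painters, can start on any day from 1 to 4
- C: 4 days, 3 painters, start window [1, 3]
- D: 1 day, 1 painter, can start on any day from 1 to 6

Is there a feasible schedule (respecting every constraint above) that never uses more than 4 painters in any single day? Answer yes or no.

Total painter-days = 27; over 6 days the average is 27/6 > 4, so some day must exceed 4.

no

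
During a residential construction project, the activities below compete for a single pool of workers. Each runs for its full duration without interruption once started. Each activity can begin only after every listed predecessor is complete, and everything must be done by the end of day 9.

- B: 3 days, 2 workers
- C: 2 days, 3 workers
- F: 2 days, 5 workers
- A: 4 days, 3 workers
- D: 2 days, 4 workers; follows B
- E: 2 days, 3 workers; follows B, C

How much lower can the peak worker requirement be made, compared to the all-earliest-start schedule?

6

Early-start peak: d1:13  d2:13  d3:5  d4:10  d5:7  d6:0  d7:0  d8:0  d9:0 ⇒ 13.
Leveled (B@1, C@1, F@3, A@5, D@5, E@7): d1:5  d2:5  d3:7  d4:5  d5:7  d6:7  d7:6  d8:6  d9:0 ⇒ 7.
Reduction 13 − 7 = 6.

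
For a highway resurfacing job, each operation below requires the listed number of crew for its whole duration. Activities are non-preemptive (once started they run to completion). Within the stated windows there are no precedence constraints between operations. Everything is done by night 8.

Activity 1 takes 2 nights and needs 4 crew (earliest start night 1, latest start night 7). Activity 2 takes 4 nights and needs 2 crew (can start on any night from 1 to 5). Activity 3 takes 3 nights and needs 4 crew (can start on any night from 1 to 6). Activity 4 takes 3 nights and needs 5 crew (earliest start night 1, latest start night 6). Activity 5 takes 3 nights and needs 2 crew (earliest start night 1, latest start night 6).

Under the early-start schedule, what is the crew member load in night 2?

17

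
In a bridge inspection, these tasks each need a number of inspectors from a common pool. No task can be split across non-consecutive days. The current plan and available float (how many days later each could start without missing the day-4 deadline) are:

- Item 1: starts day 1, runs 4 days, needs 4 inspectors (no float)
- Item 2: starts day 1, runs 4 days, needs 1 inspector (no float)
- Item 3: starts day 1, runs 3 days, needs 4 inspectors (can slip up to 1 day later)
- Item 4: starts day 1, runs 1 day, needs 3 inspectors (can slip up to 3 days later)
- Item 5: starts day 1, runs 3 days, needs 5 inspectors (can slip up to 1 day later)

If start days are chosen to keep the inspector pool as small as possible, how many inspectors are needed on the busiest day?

14

Early-start (Item 1@1, Item 2@1, Item 3@1, Item 4@1, Item 5@1) gives peak 17: d1:17  d2:14  d3:14  d4:5.
Shift Item 5→2.
Schedule Item 1@1, Item 2@1, Item 3@1, Item 4@1, Item 5@2: d1:12  d2:14  d3:14  d4:10 — peak 14.
No arrangement of the 16 feasible schedules does better.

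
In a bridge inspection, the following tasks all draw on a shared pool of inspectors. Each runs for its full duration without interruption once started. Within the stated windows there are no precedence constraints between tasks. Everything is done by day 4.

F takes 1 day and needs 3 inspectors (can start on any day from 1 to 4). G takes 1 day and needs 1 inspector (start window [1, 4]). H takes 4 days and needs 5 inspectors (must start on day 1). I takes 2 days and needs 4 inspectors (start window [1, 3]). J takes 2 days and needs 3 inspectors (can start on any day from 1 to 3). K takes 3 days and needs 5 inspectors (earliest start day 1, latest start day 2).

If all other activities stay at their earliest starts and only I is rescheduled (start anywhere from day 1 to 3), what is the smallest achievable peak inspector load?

I@1: d1:21  d2:17  d3:10  d4:5 → peak 21
I@2: d1:17  d2:17  d3:14  d4:5 → peak 17
I@3: d1:17  d2:13  d3:14  d4:9 → peak 17
Best is I@2, peak 17.

17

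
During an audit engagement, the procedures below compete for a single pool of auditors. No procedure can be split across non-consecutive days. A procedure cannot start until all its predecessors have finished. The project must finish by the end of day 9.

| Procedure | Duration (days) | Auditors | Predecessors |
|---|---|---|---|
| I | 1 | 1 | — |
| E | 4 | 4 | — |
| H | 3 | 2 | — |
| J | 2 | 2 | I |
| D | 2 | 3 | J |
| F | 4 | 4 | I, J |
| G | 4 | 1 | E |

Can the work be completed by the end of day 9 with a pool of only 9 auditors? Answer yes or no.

yes

Schedule I@1, E@1, H@5, J@2, D@4, F@6, G@5: d1:5  d2:6  d3:6  d4:7  d5:6  d6:7  d7:7  d8:5  d9:4 — peak 7 ≤ 9.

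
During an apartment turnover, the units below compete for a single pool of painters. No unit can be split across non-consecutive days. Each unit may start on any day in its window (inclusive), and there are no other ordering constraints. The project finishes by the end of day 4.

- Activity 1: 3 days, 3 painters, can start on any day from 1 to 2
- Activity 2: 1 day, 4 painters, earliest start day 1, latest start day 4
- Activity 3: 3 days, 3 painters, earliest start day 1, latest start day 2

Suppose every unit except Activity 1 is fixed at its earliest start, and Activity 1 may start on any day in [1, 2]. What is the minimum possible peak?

Activity 1@1: d1:10  d2:6  d3:6  d4:0 → peak 10
Activity 1@2: d1:7  d2:6  d3:6  d4:3 → peak 7
Best is Activity 1@2, peak 7.

7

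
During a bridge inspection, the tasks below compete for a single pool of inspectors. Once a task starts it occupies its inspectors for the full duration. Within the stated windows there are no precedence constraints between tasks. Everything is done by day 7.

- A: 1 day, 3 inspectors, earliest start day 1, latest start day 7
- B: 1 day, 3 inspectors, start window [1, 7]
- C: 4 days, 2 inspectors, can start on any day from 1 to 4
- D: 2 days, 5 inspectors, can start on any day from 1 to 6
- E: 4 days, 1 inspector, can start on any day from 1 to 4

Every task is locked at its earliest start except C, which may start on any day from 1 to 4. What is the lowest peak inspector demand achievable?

12

C@1: d1:14  d2:8  d3:3  d4:3  d5:0  d6:0  d7:0 → peak 14
C@2: d1:12  d2:8  d3:3  d4:3  d5:2  d6:0  d7:0 → peak 12
C@3: d1:12  d2:6  d3:3  d4:3  d5:2  d6:2  d7:0 → peak 12
C@4: d1:12  d2:6  d3:1  d4:3  d5:2  d6:2  d7:2 → peak 12
Best is C@2, peak 12.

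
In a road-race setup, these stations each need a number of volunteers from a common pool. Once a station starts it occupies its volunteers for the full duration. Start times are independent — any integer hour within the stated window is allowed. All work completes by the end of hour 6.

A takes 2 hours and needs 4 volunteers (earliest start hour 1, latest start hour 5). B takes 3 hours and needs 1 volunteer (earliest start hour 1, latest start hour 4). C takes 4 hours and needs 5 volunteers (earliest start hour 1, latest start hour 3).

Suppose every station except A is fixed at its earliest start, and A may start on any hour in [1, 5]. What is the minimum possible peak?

6

A@1: h1:10  h2:10  h3:6  h4:5  h5:0  h6:0 → peak 10
A@2: h1:6  h2:10  h3:10  h4:5  h5:0  h6:0 → peak 10
A@3: h1:6  h2:6  h3:10  h4:9  h5:0  h6:0 → peak 10
A@4: h1:6  h2:6  h3:6  h4:9  h5:4  h6:0 → peak 9
A@5: h1:6  h2:6  h3:6  h4:5  h5:4  h6:4 → peak 6
Best is A@5, peak 6.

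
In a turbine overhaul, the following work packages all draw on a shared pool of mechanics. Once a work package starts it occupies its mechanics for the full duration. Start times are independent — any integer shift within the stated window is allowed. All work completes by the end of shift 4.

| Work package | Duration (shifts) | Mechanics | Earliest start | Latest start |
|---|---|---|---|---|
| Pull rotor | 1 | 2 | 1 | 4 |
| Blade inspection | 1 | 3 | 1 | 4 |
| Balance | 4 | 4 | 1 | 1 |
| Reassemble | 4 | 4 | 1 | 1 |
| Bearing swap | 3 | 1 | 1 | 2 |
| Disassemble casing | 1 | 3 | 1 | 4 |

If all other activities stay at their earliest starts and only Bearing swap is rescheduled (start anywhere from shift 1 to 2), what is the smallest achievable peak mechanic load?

Bearing swap@1: s1:17  s2:9  s3:9  s4:8 → peak 17
Bearing swap@2: s1:16  s2:9  s3:9  s4:9 → peak 16
Best is Bearing swap@2, peak 16.

16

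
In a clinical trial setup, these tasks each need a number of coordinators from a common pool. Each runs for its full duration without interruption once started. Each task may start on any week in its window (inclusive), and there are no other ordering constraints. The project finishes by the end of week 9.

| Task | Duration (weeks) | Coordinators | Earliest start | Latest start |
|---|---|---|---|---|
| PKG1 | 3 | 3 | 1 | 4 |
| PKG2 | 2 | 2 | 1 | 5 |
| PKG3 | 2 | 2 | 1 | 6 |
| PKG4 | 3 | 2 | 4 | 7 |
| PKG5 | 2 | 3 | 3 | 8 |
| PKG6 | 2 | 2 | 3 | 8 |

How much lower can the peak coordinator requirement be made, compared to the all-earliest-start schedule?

3

Early-start peak: w1:7  w2:7  w3:8  w4:7  w5:2  w6:2  w7:0  w8:0  w9:0 ⇒ 8.
Leveled (PKG1@1, PKG2@1, PKG3@3, PKG4@4, PKG5@5, PKG6@7): w1:5  w2:5  w3:5  w4:4  w5:5  w6:5  w7:2  w8:2  w9:0 ⇒ 5.
Reduction 8 − 5 = 3.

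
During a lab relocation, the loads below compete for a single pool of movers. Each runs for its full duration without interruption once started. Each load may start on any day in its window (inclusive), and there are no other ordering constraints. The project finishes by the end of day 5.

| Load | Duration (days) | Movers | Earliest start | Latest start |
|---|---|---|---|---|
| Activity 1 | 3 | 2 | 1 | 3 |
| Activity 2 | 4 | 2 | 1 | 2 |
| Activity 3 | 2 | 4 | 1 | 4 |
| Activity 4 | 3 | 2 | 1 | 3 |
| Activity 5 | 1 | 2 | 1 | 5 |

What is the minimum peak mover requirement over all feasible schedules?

Early-start (Activity 1@1, Activity 2@1, Activity 3@1, Activity 4@1, Activity 5@1) gives peak 12: d1:12  d2:10  d3:6  d4:2  d5:0.
Shift Activity 3→4, Activity 5→5.
Schedule Activity 1@1, Activity 2@1, Activity 3@4, Activity 4@1, Activity 5@5: d1:6  d2:6  d3:6  d4:6  d5:6 — peak 6.
Total mover-days = 30 over 5 days ⇒ peak ≥ ⌈30/5⌉ = 6, so 6 is optimal.

6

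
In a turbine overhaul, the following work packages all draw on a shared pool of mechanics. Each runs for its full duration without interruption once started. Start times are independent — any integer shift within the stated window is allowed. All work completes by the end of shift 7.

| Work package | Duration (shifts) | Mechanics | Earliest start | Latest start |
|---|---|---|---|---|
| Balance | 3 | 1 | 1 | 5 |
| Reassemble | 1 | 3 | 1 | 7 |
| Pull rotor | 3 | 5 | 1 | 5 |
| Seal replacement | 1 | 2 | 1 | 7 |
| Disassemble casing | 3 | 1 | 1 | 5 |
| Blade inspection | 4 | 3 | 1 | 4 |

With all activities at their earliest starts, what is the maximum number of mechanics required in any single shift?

15

Early-start schedule: Balance@1, Reassemble@1, Pull rotor@1, Seal replacement@1, Disassemble casing@1, Blade inspection@1.
Load per shift: shift 1: 15, shift 2: 10, shift 3: 10, shift 4: 3, shift 5: 0, shift 6: 0, shift 7: 0.
Peak is 15.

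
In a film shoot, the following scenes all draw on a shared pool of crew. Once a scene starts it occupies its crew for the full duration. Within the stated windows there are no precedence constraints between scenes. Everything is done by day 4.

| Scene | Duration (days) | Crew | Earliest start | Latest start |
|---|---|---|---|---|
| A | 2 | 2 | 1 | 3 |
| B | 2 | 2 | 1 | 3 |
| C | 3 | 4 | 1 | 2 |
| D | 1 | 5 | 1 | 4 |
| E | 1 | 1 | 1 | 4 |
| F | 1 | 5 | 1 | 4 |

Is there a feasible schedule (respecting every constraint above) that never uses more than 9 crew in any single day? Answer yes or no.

Schedule A@1, B@1, C@1, D@3, E@1, F@4: d1:9  d2:8  d3:9  d4:5 — peak 9 ≤ 9.

yes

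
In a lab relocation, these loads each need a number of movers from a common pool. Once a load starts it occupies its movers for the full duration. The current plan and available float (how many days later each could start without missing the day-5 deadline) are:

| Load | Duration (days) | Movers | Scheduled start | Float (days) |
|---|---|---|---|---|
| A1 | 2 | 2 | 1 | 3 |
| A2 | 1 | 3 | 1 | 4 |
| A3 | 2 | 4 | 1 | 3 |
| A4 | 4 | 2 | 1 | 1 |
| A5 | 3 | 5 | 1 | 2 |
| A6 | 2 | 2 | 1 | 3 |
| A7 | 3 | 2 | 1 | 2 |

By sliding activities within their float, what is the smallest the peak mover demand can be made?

10

Early-start (A1@1, A2@1, A3@1, A4@1, A5@1, A6@1, A7@1) gives peak 20: d1:20  d2:17  d3:9  d4:2  d5:0.
Shift A3→4, A4→2, A6→4, A7→3.
Schedule A1@1, A2@1, A3@4, A4@2, A5@1, A6@4, A7@3: d1:10  d2:9  d3:9  d4:10  d5:10 — peak 10.
Total mover-days = 48 over 5 days ⇒ peak ≥ ⌈48/5⌉ = 10, so 10 is optimal.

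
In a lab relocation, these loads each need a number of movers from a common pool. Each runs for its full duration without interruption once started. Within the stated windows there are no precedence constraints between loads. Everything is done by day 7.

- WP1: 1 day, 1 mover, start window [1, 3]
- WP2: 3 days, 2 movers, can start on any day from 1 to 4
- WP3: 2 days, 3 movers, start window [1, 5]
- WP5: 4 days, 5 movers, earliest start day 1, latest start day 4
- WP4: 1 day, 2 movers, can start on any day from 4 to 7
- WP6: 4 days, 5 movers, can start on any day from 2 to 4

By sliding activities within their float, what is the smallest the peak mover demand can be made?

10

Early-start (WP1@1, WP2@1, WP3@1, WP5@1, WP4@4, WP6@2) gives peak 15: d1:11  d2:15  d3:12  d4:12  d5:5  d6:0  d7:0.
Shift WP5→2, WP4→6, WP6→4.
Schedule WP1@1, WP2@1, WP3@1, WP5@2, WP4@6, WP6@4: d1:6  d2:10  d3:7  d4:10  d5:10  d6:7  d7:5 — peak 10.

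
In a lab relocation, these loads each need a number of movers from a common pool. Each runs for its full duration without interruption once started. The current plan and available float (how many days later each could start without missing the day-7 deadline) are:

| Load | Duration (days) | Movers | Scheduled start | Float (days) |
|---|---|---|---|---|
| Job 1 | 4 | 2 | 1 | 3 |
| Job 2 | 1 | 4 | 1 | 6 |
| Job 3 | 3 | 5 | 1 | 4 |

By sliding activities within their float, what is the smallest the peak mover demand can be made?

Early-start (Job 1@1, Job 2@1, Job 3@1) gives peak 11: d1:11  d2:7  d3:7  d4:2  d5:0  d6:0  d7:0.
Shift Job 3→5.
Schedule Job 1@1, Job 2@1, Job 3@5: d1:6  d2:2  d3:2  d4:2  d5:5  d6:5  d7:5 — peak 6.

6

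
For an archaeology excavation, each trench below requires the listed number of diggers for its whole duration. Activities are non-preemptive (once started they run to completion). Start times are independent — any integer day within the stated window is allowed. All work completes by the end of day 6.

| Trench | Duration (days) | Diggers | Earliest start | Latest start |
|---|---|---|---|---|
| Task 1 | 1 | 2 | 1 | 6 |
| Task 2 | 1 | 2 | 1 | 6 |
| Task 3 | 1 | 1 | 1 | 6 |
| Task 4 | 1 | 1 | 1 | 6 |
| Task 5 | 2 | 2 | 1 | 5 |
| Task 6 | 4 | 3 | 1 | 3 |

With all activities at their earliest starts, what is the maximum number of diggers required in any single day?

Early-start schedule: Task 1@1, Task 2@1, Task 3@1, Task 4@1, Task 5@1, Task 6@1.
Load per day: day 1: 11, day 2: 5, day 3: 3, day 4: 3, day 5: 0, day 6: 0.
Peak is 11.

11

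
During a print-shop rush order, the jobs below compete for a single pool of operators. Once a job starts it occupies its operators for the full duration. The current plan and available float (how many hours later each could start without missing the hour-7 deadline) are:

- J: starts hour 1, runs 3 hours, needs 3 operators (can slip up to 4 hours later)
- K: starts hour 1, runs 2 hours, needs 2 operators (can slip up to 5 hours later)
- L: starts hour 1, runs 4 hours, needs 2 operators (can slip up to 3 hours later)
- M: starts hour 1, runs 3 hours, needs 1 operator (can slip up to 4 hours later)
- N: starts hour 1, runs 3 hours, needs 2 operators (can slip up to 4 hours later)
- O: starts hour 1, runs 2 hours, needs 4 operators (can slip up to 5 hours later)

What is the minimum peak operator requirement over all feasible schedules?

6

Early-start (J@1, K@1, L@1, M@1, N@1, O@1) gives peak 14: h1:14  h2:14  h3:8  h4:2  h5:0  h6:0  h7:0.
Shift L→4, N→3, O→6.
Schedule J@1, K@1, L@4, M@1, N@3, O@6: h1:6  h2:6  h3:6  h4:4  h5:4  h6:6  h7:6 — peak 6.
Total operator-hours = 38 over 7 hours ⇒ peak ≥ ⌈38/7⌉ = 6, so 6 is optimal.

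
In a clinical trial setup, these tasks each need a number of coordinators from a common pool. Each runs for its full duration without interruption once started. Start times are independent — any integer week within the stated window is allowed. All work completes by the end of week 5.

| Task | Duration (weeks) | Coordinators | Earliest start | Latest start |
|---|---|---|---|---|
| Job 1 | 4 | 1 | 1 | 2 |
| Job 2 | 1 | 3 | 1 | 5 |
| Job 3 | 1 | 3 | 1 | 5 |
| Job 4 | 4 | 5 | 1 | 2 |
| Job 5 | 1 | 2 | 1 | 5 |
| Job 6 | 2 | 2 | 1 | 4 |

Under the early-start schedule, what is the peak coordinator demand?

16

Early-start schedule: Job 1@1, Job 2@1, Job 3@1, Job 4@1, Job 5@1, Job 6@1.
Load per week: week 1: 16, week 2: 8, week 3: 6, week 4: 6, week 5: 0.
Peak is 16.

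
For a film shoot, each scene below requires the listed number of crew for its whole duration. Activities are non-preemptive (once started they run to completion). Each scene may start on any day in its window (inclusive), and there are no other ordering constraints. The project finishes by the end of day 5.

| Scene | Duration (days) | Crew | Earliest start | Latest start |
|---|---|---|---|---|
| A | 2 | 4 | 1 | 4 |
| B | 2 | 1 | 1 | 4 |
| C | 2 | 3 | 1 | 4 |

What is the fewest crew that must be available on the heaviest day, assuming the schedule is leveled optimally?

4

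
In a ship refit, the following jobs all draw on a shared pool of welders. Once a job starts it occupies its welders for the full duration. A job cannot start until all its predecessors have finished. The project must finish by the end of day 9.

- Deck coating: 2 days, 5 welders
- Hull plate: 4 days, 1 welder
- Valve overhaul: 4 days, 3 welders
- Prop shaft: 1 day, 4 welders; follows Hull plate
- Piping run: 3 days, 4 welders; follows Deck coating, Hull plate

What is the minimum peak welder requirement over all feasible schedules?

7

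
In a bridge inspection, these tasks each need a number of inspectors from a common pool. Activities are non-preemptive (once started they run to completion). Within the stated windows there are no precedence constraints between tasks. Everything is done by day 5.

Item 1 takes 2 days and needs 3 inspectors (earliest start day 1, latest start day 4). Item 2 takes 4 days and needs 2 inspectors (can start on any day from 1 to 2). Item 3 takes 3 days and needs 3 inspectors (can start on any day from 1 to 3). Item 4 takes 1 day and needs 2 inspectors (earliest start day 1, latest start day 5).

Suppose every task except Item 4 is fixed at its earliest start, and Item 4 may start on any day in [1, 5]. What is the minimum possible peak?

8

Item 4@1: d1:10  d2:8  d3:5  d4:2  d5:0 → peak 10
Item 4@2: d1:8  d2:10  d3:5  d4:2  d5:0 → peak 10
Item 4@3: d1:8  d2:8  d3:7  d4:2  d5:0 → peak 8
Item 4@4: d1:8  d2:8  d3:5  d4:4  d5:0 → peak 8
Item 4@5: d1:8  d2:8  d3:5  d4:2  d5:2 → peak 8
Best is Item 4@3, peak 8.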